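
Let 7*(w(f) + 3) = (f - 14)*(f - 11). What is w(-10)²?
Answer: 4761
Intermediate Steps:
w(f) = -3 + (-14 + f)*(-11 + f)/7 (w(f) = -3 + ((f - 14)*(f - 11))/7 = -3 + ((-14 + f)*(-11 + f))/7 = -3 + (-14 + f)*(-11 + f)/7)
w(-10)² = (19 - 25/7*(-10) + (⅐)*(-10)²)² = (19 + 250/7 + (⅐)*100)² = (19 + 250/7 + 100/7)² = 69² = 4761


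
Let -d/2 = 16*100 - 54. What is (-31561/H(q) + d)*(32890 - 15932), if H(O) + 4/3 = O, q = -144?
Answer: -10627824491/218 ≈ -4.8751e+7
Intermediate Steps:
H(O) = -4/3 + O
d = -3092 (d = -2*(16*100 - 54) = -2*(1600 - 54) = -2*1546 = -3092)
(-31561/H(q) + d)*(32890 - 15932) = (-31561/(-4/3 - 144) - 3092)*(32890 - 15932) = (-31561/(-436/3) - 3092)*16958 = (-31561*(-3/436) - 3092)*16958 = (94683/436 - 3092)*16958 = -1253429/436*16958 = -10627824491/218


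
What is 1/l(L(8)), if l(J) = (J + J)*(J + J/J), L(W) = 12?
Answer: 1/312 ≈ 0.0032051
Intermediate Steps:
l(J) = 2*J*(1 + J) (l(J) = (2*J)*(J + 1) = (2*J)*(1 + J) = 2*J*(1 + J))
1/l(L(8)) = 1/(2*12*(1 + 12)) = 1/(2*12*13) = 1/312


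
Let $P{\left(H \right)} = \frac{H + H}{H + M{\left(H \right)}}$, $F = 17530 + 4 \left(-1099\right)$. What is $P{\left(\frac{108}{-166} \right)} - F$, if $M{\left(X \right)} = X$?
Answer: $-13133$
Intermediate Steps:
$F = 13134$ ($F = 17530 - 4396 = 13134$)
$P{\left(H \right)} = 1$ ($P{\left(H \right)} = \frac{H + H}{H + H} = \frac{2 H}{2 H} = 2 H \frac{1}{2 H} = 1$)
$P{\left(\frac{108}{-166} \right)} - F = 1 - 13134 = -13133$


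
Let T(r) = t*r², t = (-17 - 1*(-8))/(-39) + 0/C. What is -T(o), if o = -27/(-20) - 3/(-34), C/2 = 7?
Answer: -717363/1502800 ≈ -0.47735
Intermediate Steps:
C = 14 (C = 2*7 = 14)
o = 489/340 (o = -27*(-1/20) - 3*(-1/34) = 27/20 + 3/34 = 489/340 ≈ 1.4382)
t = 3/13 (t = (-17 - 1*(-8))/(-39) + 0/14 = (-17 + 8)*(-1/39) + 0*(1/14) = -9*(-1/39) + 0 = 3/13 + 0 = 3/13 ≈ 0.23077)
T(r) = 3*r²/13
-T(o) = -3*(489/340)²/13 = -3*239121/(13*115600) = -1*717363/1502800 = -717363/1502800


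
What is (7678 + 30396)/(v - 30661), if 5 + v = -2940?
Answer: -19037/16803 ≈ -1.1330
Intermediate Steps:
v = -2945 (v = -5 - 2940 = -2945)
(7678 + 30396)/(v - 30661) = (7678 + 30396)/(-2945 - 30661) = 38074/(-33606) = 38074*(-1/33606) = -19037/16803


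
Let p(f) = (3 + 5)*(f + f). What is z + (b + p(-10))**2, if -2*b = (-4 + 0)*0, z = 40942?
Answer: 66542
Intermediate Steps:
p(f) = 16*f (p(f) = 8*(2*f) = 16*f)
b = 0 (b = -(-4 + 0)*0/2 = -(-2)*0 = -1/2*0 = 0)
z + (b + p(-10))**2 = 40942 + (0 + 16*(-10))**2 = 40942 + (0 - 160)**2 = 40942 + (-160)**2 = 40942 + 25600 = 66542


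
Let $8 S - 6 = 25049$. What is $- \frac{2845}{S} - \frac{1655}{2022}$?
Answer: $- \frac{17497349}{10132242} \approx -1.7269$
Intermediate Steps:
$S = \frac{25055}{8}$ ($S = \frac{3}{4} + \frac{1}{8} \cdot 25049 = \frac{3}{4} + \frac{25049}{8} = \frac{25055}{8} \approx 3131.9$)
$- \frac{2845}{S} - \frac{1655}{2022} = - \frac{2845}{\frac{25055}{8}} - \frac{1655}{2022} = \left(-2845\right) \frac{8}{25055} - \frac{1655}{2022} = - \frac{4552}{5011} - \frac{1655}{2022} = - \frac{17497349}{10132242}$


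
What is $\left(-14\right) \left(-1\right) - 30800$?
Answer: $-30786$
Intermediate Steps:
$\left(-14\right) \left(-1\right) - 30800 = 14 - 30800 = -30786$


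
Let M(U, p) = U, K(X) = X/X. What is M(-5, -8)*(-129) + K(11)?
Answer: 646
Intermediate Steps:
K(X) = 1
M(-5, -8)*(-129) + K(11) = -5*(-129) + 1 = 645 + 1 = 646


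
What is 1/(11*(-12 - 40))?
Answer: -1/572 ≈ -0.0017483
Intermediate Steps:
1/(11*(-12 - 40)) = 1/(11*(-52)) = 1/(-572) = -1/572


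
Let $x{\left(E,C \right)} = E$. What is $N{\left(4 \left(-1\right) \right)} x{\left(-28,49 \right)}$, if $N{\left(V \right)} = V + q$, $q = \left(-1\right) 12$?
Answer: $448$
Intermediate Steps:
$q = -12$
$N{\left(V \right)} = -12 + V$ ($N{\left(V \right)} = V - 12 = -12 + V$)
$N{\left(4 \left(-1\right) \right)} x{\left(-28,49 \right)} = \left(-12 + 4 \left(-1\right)\right) \left(-28\right) = \left(-12 - 4\right) \left(-28\right) = \left(-16\right) \left(-28\right) = 448$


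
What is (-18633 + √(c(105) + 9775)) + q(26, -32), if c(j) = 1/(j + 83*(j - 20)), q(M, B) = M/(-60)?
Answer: -559003/30 + √125280311790/3580 ≈ -18535.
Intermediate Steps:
q(M, B) = -M/60 (q(M, B) = M*(-1/60) = -M/60)
c(j) = 1/(-1660 + 84*j) (c(j) = 1/(j + 83*(-20 + j)) = 1/(j + (-1660 + 83*j)) = 1/(-1660 + 84*j))
(-18633 + √(c(105) + 9775)) + q(26, -32) = (-18633 + √(1/(4*(-415 + 21*105)) + 9775)) - 1/60*26 = (-18633 + √(1/(4*(-415 + 2205)) + 9775)) - 13/30 = (-18633 + √((¼)/1790 + 9775)) - 13/30 = (-18633 + √((¼)*(1/1790) + 9775)) - 13/30 = (-18633 + √(1/7160 + 9775)) - 13/30 = (-18633 + √(69989001/7160)) - 13/30 = (-18633 + √125280311790/3580) - 13/30 = -559003/30 + √125280311790/3580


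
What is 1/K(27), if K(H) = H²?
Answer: 1/729 ≈ 0.0013717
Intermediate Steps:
1/K(27) = 1/(27²) = 1/729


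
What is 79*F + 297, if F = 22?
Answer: 2035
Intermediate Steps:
79*F + 297 = 79*22 + 297 = 1738 + 297 = 2035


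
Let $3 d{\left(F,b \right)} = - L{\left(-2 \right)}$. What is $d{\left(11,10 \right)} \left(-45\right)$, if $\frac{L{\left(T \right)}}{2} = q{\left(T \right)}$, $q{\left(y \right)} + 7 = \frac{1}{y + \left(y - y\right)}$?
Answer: $-225$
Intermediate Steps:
$q{\left(y \right)} = -7 + \frac{1}{y}$ ($q{\left(y \right)} = -7 + \frac{1}{y + \left(y - y\right)} = -7 + \frac{1}{y + 0} = -7 + \frac{1}{y}$)
$L{\left(T \right)} = -14 + \frac{2}{T}$ ($L{\left(T \right)} = 2 \left(-7 + \frac{1}{T}\right) = -14 + \frac{2}{T}$)
$d{\left(F,b \right)} = 5$ ($d{\left(F,b \right)} = \frac{\left(-1\right) \left(-14 + \frac{2}{-2}\right)}{3} = \frac{\left(-1\right) \left(-14 + 2 \left(- \frac{1}{2}\right)\right)}{3} = \frac{\left(-1\right) \left(-14 - 1\right)}{3} = \frac{\left(-1\right) \left(-15\right)}{3} = \frac{1}{3} \cdot 15 = 5$)
$d{\left(11,10 \right)} \left(-45\right) = 5 \left(-45\right) = -225$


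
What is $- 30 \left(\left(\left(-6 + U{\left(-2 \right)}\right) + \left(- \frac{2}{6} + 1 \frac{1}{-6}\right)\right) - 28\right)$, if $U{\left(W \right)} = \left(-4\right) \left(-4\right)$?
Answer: $555$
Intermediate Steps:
$U{\left(W \right)} = 16$
$- 30 \left(\left(\left(-6 + U{\left(-2 \right)}\right) + \left(- \frac{2}{6} + 1 \frac{1}{-6}\right)\right) - 28\right) = - 30 \left(\left(\left(-6 + 16\right) + \left(- \frac{2}{6} + 1 \frac{1}{-6}\right)\right) - 28\right) = - 30 \left(\left(10 + \left(\left(-2\right) \frac{1}{6} + 1 \left(- \frac{1}{6}\right)\right)\right) - 28\right) = - 30 \left(\left(10 - \frac{1}{2}\right) - 28\right) = - 30 \left(\frac{19}{2} - 28\right) = \left(-30\right) \left(- \frac{37}{2}\right) = 555$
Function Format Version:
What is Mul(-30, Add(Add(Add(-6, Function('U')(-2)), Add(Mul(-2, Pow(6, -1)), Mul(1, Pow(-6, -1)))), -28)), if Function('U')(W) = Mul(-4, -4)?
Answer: 555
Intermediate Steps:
Function('U')(W) = 16
Mul(-30, Add(Add(Add(-6, Function('U')(-2)), Add(Mul(-2, Pow(6, -1)), Mul(1, Pow(-6, -1)))), -28)) = Mul(-30, Add(Add(Add(-6, 16), Add(Mul(-2, Pow(6, -1)), Mul(1, Pow(-6, -1)))), -28)) = Mul(-30, Add(Add(10, Add(Mul(-2, Rational(1, 6)), Mul(1, Rational(-1, 6)))), -28)) = Mul(-30, Add(Add(10, Add(Rational(-1, 3), Rational(-1, 6))), -28)) = Mul(-30, Add(Add(10, Rational(-1, 2)), -28)) = Mul(-30, Add(Rational(19, 2), -28)) = Mul(-30, Rational(-37, 2)) = 555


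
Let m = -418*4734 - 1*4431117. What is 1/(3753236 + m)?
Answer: -1/2656693 ≈ -3.7641e-7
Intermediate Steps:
m = -6409929 (m = -1978812 - 4431117 = -6409929)
1/(3753236 + m) = 1/(3753236 - 6409929) = 1/(-2656693) = -1/2656693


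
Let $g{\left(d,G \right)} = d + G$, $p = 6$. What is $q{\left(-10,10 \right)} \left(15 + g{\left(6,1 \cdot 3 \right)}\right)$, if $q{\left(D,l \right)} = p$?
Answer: $144$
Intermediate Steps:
$q{\left(D,l \right)} = 6$
$g{\left(d,G \right)} = G + d$
$q{\left(-10,10 \right)} \left(15 + g{\left(6,1 \cdot 3 \right)}\right) = 6 \left(15 + \left(1 \cdot 3 + 6\right)\right) = 6 \left(15 + \left(3 + 6\right)\right) = 6 \left(15 + 9\right) = 6 \cdot 24 = 144$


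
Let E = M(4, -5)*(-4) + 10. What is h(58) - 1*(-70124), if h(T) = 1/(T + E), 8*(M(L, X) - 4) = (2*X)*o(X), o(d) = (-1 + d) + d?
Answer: 210371/3 ≈ 70124.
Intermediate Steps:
o(d) = -1 + 2*d
M(L, X) = 4 + X*(-1 + 2*X)/4 (M(L, X) = 4 + ((2*X)*(-1 + 2*X))/8 = 4 + (2*X*(-1 + 2*X))/8 = 4 + X*(-1 + 2*X)/4)
E = -61 (E = (4 + (1/4)*(-5)*(-1 + 2*(-5)))*(-4) + 10 = (4 + (1/4)*(-5)*(-1 - 10))*(-4) + 10 = (4 + (1/4)*(-5)*(-11))*(-4) + 10 = (4 + 55/4)*(-4) + 10 = (71/4)*(-4) + 10 = -71 + 10 = -61)
h(T) = 1/(-61 + T) (h(T) = 1/(T - 61) = 1/(-61 + T))
h(58) - 1*(-70124) = 1/(-61 + 58) - 1*(-70124) = 1/(-3) + 70124 = -1/3 + 70124 = 210371/3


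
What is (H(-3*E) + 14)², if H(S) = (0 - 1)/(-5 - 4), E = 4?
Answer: 16129/81 ≈ 199.12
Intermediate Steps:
H(S) = ⅑ (H(S) = -1/(-9) = -1*(-⅑) = ⅑)
(H(-3*E) + 14)² = (⅑ + 14)² = (127/9)² = 16129/81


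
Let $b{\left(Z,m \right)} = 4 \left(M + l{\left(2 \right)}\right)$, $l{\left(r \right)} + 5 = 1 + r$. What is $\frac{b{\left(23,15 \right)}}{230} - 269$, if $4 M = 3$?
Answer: $- \frac{12375}{46} \approx -269.02$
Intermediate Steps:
$M = \frac{3}{4}$ ($M = \frac{1}{4} \cdot 3 = \frac{3}{4} \approx 0.75$)
$l{\left(r \right)} = -4 + r$ ($l{\left(r \right)} = -5 + \left(1 + r\right) = -4 + r$)
$b{\left(Z,m \right)} = -5$ ($b{\left(Z,m \right)} = 4 \left(\frac{3}{4} + \left(-4 + 2\right)\right) = 4 \left(\frac{3}{4} - 2\right) = 4 \left(- \frac{5}{4}\right) = -5$)
$\frac{b{\left(23,15 \right)}}{230} - 269 = - \frac{5}{230} - 269 = \left(-5\right) \frac{1}{230} - 269 = - \frac{1}{46} - 269 = - \frac{12375}{46}$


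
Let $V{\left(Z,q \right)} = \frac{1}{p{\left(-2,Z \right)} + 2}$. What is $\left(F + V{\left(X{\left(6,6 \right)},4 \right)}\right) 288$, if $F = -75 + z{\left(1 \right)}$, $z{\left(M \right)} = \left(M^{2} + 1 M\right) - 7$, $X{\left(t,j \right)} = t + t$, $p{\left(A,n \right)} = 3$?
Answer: $- \frac{114912}{5} \approx -22982.0$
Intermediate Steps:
$X{\left(t,j \right)} = 2 t$
$V{\left(Z,q \right)} = \frac{1}{5}$ ($V{\left(Z,q \right)} = \frac{1}{3 + 2} = \frac{1}{5}$)
$z{\left(M \right)} = -7 + M + M^{2}$ ($z{\left(M \right)} = \left(M^{2} + M\right) - 7 = \left(M + M^{2}\right) - 7 = -7 + M + M^{2}$)
$F = -80$ ($F = -75 + \left(-7 + 1 + 1^{2}\right) = -75 + \left(-7 + 1 + 1\right) = -75 - 5 = -80$)
$\left(F + V{\left(X{\left(6,6 \right)},4 \right)}\right) 288 = \left(-80 + \frac{1}{5}\right) 288 = \left(- \frac{399}{5}\right) 288 = - \frac{114912}{5}$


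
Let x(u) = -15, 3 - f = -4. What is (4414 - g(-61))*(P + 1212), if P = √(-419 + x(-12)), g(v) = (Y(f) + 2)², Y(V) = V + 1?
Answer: 5228568 + 4314*I*√434 ≈ 5.2286e+6 + 89872.0*I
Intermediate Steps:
f = 7 (f = 3 - 1*(-4) = 3 + 4 = 7)
Y(V) = 1 + V
g(v) = 100 (g(v) = ((1 + 7) + 2)² = (8 + 2)² = 10² = 100)
P = I*√434 (P = √(-419 - 15) = √(-434) = I*√434 ≈ 20.833*I)
(4414 - g(-61))*(P + 1212) = (4414 - 1*100)*(I*√434 + 1212) = (4414 - 100)*(1212 + I*√434) = 4314*(1212 + I*√434) = 5228568 + 4314*I*√434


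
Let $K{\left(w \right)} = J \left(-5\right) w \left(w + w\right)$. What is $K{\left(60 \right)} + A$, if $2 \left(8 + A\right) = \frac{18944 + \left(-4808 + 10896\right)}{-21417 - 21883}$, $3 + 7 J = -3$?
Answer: $\frac{2337571897}{75775} \approx 30849.0$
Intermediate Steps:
$J = - \frac{6}{7}$ ($J = - \frac{3}{7} + \frac{1}{7} \left(-3\right) = - \frac{3}{7} - \frac{3}{7} = - \frac{6}{7} \approx -0.85714$)
$K{\left(w \right)} = \frac{60 w^{2}}{7}$ ($K{\left(w \right)} = \left(- \frac{6}{7}\right) \left(-5\right) w \left(w + w\right) = \frac{30 w 2 w}{7} = \frac{30 \cdot 2 w^{2}}{7} = \frac{60 w^{2}}{7}$)
$A = - \frac{89729}{10825}$ ($A = -8 + \frac{\left(18944 + \left(-4808 + 10896\right)\right) \frac{1}{-21417 - 21883}}{2} = -8 + \frac{\left(18944 + 6088\right) \frac{1}{-43300}}{2} = -8 + \frac{25032 \left(- \frac{1}{43300}\right)}{2} = -8 + \frac{1}{2} \left(- \frac{6258}{10825}\right) = -8 - \frac{3129}{10825} = - \frac{89729}{10825} \approx -8.289$)
$K{\left(60 \right)} + A = \frac{60 \cdot 60^{2}}{7} - \frac{89729}{10825} = \frac{60}{7} \cdot 3600 - \frac{89729}{10825} = \frac{216000}{7} - \frac{89729}{10825} = \frac{2337571897}{75775}$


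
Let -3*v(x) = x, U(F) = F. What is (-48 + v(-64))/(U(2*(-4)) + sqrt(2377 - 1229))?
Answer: -160/813 - 40*sqrt(287)/813 ≈ -1.0303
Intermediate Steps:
v(x) = -x/3
(-48 + v(-64))/(U(2*(-4)) + sqrt(2377 - 1229)) = (-48 - 1/3*(-64))/(2*(-4) + sqrt(2377 - 1229)) = (-48 + 64/3)/(-8 + sqrt(1148)) = -80/(3*(-8 + 2*sqrt(287)))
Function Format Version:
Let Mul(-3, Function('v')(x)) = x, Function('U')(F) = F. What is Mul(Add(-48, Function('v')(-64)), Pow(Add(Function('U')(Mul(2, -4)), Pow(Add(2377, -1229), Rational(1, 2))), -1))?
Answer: Add(Rational(-160, 813), Mul(Rational(-40, 813), Pow(287, Rational(1, 2)))) ≈ -1.0303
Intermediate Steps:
Function('v')(x) = Mul(Rational(-1, 3), x)
Mul(Add(-48, Function('v')(-64)), Pow(Add(Function('U')(Mul(2, -4)), Pow(Add(2377, -1229), Rational(1, 2))), -1)) = Mul(Add(-48, Mul(Rational(-1, 3), -64)), Pow(Add(Mul(2, -4), Pow(Add(2377, -1229), Rational(1, 2))), -1)) = Mul(Add(-48, Rational(64, 3)), Pow(Add(-8, Pow(1148, Rational(1, 2))), -1)) = Mul(Rational(-80, 3), Pow(Add(-8, Mul(2, Pow(287, Rational(1, 2)))), -1))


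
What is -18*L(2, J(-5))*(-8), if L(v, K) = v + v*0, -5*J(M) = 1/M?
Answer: 288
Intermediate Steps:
J(M) = -1/(5*M)
L(v, K) = v (L(v, K) = v + 0 = v)
-18*L(2, J(-5))*(-8) = -18*2*(-8) = -36*(-8) = 288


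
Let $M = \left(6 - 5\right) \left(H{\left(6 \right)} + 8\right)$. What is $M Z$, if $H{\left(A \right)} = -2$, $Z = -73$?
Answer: $-438$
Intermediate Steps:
$M = 6$ ($M = \left(6 - 5\right) \left(-2 + 8\right) = 1 \cdot 6 = 6$)
$M Z = 6 \left(-73\right) = -438$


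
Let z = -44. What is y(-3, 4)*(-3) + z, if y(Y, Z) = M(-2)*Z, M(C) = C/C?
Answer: -56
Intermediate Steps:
M(C) = 1
y(Y, Z) = Z (y(Y, Z) = 1*Z = Z)
y(-3, 4)*(-3) + z = 4*(-3) - 44 = -12 - 44 = -56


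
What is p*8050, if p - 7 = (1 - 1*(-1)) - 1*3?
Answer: 48300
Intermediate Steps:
p = 6 (p = 7 + ((1 - 1*(-1)) - 1*3) = 7 + ((1 + 1) - 3) = 7 + (2 - 3) = 7 - 1 = 6)
p*8050 = 6*8050 = 48300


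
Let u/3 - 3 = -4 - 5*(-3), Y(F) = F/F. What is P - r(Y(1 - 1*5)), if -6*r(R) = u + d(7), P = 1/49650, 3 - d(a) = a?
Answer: 104817/16550 ≈ 6.3334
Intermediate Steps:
d(a) = 3 - a
Y(F) = 1
u = 42 (u = 9 + 3*(-4 - 5*(-3)) = 9 + 3*(-4 + 15) = 9 + 3*11 = 9 + 33 = 42)
P = 1/49650 ≈ 2.0141e-5
r(R) = -19/3 (r(R) = -(42 + (3 - 1*7))/6 = -(42 + (3 - 7))/6 = -(42 - 4)/6 = -1/6*38 = -19/3)
P - r(Y(1 - 1*5)) = 1/49650 - 1*(-19/3) = 1/49650 + 19/3 = 104817/16550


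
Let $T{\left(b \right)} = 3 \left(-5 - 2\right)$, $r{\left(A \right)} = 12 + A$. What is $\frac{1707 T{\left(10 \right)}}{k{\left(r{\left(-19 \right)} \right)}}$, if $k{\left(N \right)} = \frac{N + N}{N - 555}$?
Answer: $-1439001$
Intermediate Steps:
$T{\left(b \right)} = -21$ ($T{\left(b \right)} = 3 \left(-7\right) = -21$)
$k{\left(N \right)} = \frac{2 N}{-555 + N}$
$\frac{1707 T{\left(10 \right)}}{k{\left(r{\left(-19 \right)} \right)}} = \frac{1707 \left(-21\right)}{2 \left(12 - 19\right) \frac{1}{-555 + \left(12 - 19\right)}} = - \frac{35847}{2 \left(-7\right) \frac{1}{-555 - 7}} = - \frac{35847}{2 \left(-7\right) \frac{1}{-562}} = - \frac{35847}{2 \left(-7\right) \left(- \frac{1}{562}\right)} = - \frac{35847}{\frac{7}{281}} = \left(-35847\right) \frac{281}{7} = -1439001$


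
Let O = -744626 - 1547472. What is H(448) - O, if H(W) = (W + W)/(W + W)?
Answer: 2292099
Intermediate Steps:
H(W) = 1 (H(W) = (2*W)/((2*W)) = (2*W)*(1/(2*W)) = 1)
O = -2292098
H(448) - O = 1 - 1*(-2292098) = 1 + 2292098 = 2292099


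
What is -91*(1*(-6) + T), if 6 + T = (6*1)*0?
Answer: 1092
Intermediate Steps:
T = -6 (T = -6 + (6*1)*0 = -6 + 6*0 = -6 + 0 = -6)
-91*(1*(-6) + T) = -91*(1*(-6) - 6) = -91*(-6 - 6) = -91*(-12) = 1092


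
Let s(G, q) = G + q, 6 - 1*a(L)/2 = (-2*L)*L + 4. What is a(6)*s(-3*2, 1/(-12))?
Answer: -2701/3 ≈ -900.33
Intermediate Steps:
a(L) = 4 + 4*L² (a(L) = 12 - 2*((-2*L)*L + 4) = 12 - 2*(-2*L² + 4) = 12 - 2*(4 - 2*L²) = 12 + (-8 + 4*L²) = 4 + 4*L²)
a(6)*s(-3*2, 1/(-12)) = (4 + 4*6²)*(-3*2 + 1/(-12)) = (4 + 4*36)*(-6 - 1/12) = (4 + 144)*(-73/12) = 148*(-73/12) = -2701/3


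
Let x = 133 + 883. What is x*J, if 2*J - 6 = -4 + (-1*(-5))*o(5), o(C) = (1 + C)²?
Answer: 92456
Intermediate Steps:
x = 1016
J = 91 (J = 3 + (-4 + (-1*(-5))*(1 + 5)²)/2 = 3 + (-4 + 5*6²)/2 = 3 + (-4 + 5*36)/2 = 3 + (-4 + 180)/2 = 3 + (½)*176 = 3 + 88 = 91)
x*J = 1016*91 = 92456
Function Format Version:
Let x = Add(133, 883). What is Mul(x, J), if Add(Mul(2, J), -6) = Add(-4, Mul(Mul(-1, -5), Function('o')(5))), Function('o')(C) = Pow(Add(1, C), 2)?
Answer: 92456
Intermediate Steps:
x = 1016
J = 91 (J = Add(3, Mul(Rational(1, 2), Add(-4, Mul(Mul(-1, -5), Pow(Add(1, 5), 2))))) = Add(3, Mul(Rational(1, 2), Add(-4, Mul(5, Pow(6, 2))))) = Add(3, Mul(Rational(1, 2), Add(-4, Mul(5, 36)))) = Add(3, Mul(Rational(1, 2), Add(-4, 180))) = Add(3, Mul(Rational(1, 2), 176)) = Add(3, 88) = 91)
Mul(x, J) = Mul(1016, 91) = 92456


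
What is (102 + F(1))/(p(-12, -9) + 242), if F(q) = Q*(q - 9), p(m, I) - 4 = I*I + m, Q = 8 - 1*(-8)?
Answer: -26/315 ≈ -0.082540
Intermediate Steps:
Q = 16 (Q = 8 + 8 = 16)
p(m, I) = 4 + m + I² (p(m, I) = 4 + (I*I + m) = 4 + (I² + m) = 4 + (m + I²) = 4 + m + I²)
F(q) = -144 + 16*q (F(q) = 16*(q - 9) = 16*(-9 + q) = -144 + 16*q)
(102 + F(1))/(p(-12, -9) + 242) = (102 + (-144 + 16*1))/((4 - 12 + (-9)²) + 242) = (102 + (-144 + 16))/((4 - 12 + 81) + 242) = (102 - 128)/(73 + 242) = -26/315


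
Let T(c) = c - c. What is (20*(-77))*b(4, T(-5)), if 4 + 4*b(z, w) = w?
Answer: 1540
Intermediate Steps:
T(c) = 0
b(z, w) = -1 + w/4
(20*(-77))*b(4, T(-5)) = (20*(-77))*(-1 + (¼)*0) = -1540*(-1 + 0) = -1540*(-1) = 1540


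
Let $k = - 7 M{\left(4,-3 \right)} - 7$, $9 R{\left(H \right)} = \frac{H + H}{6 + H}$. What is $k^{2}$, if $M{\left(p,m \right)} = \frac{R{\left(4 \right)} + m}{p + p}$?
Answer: $\frac{2569609}{129600} \approx 19.827$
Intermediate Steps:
$R{\left(H \right)} = \frac{2 H}{9 \left(6 + H\right)}$ ($R{\left(H \right)} = \frac{\left(H + H\right) \frac{1}{6 + H}}{9} = \frac{2 H \frac{1}{6 + H}}{9} = \frac{2 H}{9 \left(6 + H\right)}$)
$M{\left(p,m \right)} = \frac{\frac{4}{45} + m}{2 p}$ ($M{\left(p,m \right)} = \frac{\frac{2}{9} \cdot 4 \frac{1}{6 + 4} + m}{p + p} = \frac{\frac{2}{9} \cdot 4 \cdot \frac{1}{10} + m}{2 p} = \left(\frac{2}{9} \cdot 4 \cdot \frac{1}{10} + m\right) \frac{1}{2 p} = \left(\frac{4}{45} + m\right) \frac{1}{2 p} = \frac{\frac{4}{45} + m}{2 p}$)
$k = - \frac{1603}{360}$ ($k = - 7 \frac{4 + 45 \left(-3\right)}{90 \cdot 4} - 7 = - 7 \cdot \frac{1}{90} \cdot \frac{1}{4} \left(4 - 135\right) - 7 = - 7 \cdot \frac{1}{90} \cdot \frac{1}{4} \left(-131\right) - 7 = \left(-7\right) \left(- \frac{131}{360}\right) - 7 = \frac{917}{360} - 7 = - \frac{1603}{360} \approx -4.4528$)
$k^{2} = \left(- \frac{1603}{360}\right)^{2} = \frac{2569609}{129600}$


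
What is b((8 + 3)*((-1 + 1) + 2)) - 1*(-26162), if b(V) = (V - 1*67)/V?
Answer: 575519/22 ≈ 26160.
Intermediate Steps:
b(V) = (-67 + V)/V (b(V) = (V - 67)/V = (-67 + V)/V)
b((8 + 3)*((-1 + 1) + 2)) - 1*(-26162) = (-67 + (8 + 3)*((-1 + 1) + 2))/(((8 + 3)*((-1 + 1) + 2))) - 1*(-26162) = (-67 + 11*(0 + 2))/((11*(0 + 2))) + 26162 = (-67 + 11*2)/((11*2)) + 26162 = (-67 + 22)/22 + 26162 = (1/22)*(-45) + 26162 = -45/22 + 26162 = 575519/22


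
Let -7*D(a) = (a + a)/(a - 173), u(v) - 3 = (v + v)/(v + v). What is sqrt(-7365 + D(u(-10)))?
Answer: I*sqrt(60989509)/91 ≈ 85.82*I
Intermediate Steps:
u(v) = 4 (u(v) = 3 + (v + v)/(v + v) = 3 + (2*v)/((2*v)) = 3 + (2*v)*(1/(2*v)) = 3 + 1 = 4)
D(a) = -2*a/(7*(-173 + a)) (D(a) = -(a + a)/(7*(a - 173)) = -2*a/(7*(-173 + a)))
sqrt(-7365 + D(u(-10))) = sqrt(-7365 - 2*4/(-1211 + 7*4)) = sqrt(-7365 - 2*4/(-1211 + 28)) = sqrt(-7365 - 2*4/(-1183)) = sqrt(-7365 - 2*4*(-1/1183)) = sqrt(-7365 + 8/1183) = sqrt(-8712787/1183) = I*sqrt(60989509)/91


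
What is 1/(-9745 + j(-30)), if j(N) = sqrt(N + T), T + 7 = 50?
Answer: -9745/94965012 - sqrt(13)/94965012 ≈ -0.00010265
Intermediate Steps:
T = 43 (T = -7 + 50 = 43)
j(N) = sqrt(43 + N) (j(N) = sqrt(N + 43) = sqrt(43 + N))
1/(-9745 + j(-30)) = 1/(-9745 + sqrt(43 - 30)) = 1/(-9745 + sqrt(13))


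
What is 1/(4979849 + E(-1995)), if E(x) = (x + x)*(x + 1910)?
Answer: 1/5318999 ≈ 1.8801e-7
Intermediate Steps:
E(x) = 2*x*(1910 + x) (E(x) = (2*x)*(1910 + x) = 2*x*(1910 + x))
1/(4979849 + E(-1995)) = 1/(4979849 + 2*(-1995)*(1910 - 1995)) = 1/(4979849 + 2*(-1995)*(-85)) = 1/(4979849 + 339150) = 1/5318999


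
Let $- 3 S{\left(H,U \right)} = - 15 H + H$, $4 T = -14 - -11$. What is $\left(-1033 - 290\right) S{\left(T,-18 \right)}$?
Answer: $\frac{9261}{2} \approx 4630.5$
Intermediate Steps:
$T = - \frac{3}{4}$ ($T = \frac{-14 - -11}{4} = \frac{-14 + 11}{4} = \frac{1}{4} \left(-3\right) = - \frac{3}{4} \approx -0.75$)
$S{\left(H,U \right)} = \frac{14 H}{3}$ ($S{\left(H,U \right)} = - \frac{- 15 H + H}{3} = - \frac{\left(-14\right) H}{3} = \frac{14 H}{3}$)
$\left(-1033 - 290\right) S{\left(T,-18 \right)} = \left(-1033 - 290\right) \frac{14}{3} \left(- \frac{3}{4}\right) = \left(-1323\right) \left(- \frac{7}{2}\right) = \frac{9261}{2}$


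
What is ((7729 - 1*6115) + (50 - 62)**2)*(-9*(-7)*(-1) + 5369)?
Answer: 9327948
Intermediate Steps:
((7729 - 1*6115) + (50 - 62)**2)*(-9*(-7)*(-1) + 5369) = ((7729 - 6115) + (-12)**2)*(63*(-1) + 5369) = (1614 + 144)*(-63 + 5369) = 1758*5306 = 9327948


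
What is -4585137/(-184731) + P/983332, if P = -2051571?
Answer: 1376574391361/60550634564 ≈ 22.734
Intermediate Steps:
-4585137/(-184731) + P/983332 = -4585137/(-184731) - 2051571/983332 = -4585137*(-1/184731) - 2051571*1/983332 = 1528379/61577 - 2051571/983332 = 1376574391361/60550634564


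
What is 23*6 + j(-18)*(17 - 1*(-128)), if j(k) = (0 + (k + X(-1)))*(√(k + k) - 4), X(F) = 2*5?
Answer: 4778 - 6960*I ≈ 4778.0 - 6960.0*I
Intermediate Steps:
X(F) = 10
j(k) = (-4 + √2*√k)*(10 + k) (j(k) = (0 + (k + 10))*(√(k + k) - 4) = (0 + (10 + k))*(√(2*k) - 4) = (10 + k)*(√2*√k - 4) = (10 + k)*(-4 + √2*√k) = (-4 + √2*√k)*(10 + k))
23*6 + j(-18)*(17 - 1*(-128)) = 23*6 + (-40 - 4*(-18) + √2*(-18)^(3/2) + 10*√2*√(-18))*(17 - 1*(-128)) = 138 + (-40 + 72 + √2*(-54*I*√2) + 10*√2*(3*I*√2))*(17 + 128) = 138 + (-40 + 72 - 108*I + 60*I)*145 = 138 + (32 - 48*I)*145 = 138 + (4640 - 6960*I) = 4778 - 6960*I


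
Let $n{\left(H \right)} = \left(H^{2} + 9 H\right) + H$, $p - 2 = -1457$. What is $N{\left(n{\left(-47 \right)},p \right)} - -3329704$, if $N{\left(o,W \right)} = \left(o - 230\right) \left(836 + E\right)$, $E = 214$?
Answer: $4914154$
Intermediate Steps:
$p = -1455$ ($p = 2 - 1457 = -1455$)
$n{\left(H \right)} = H^{2} + 10 H$
$N{\left(o,W \right)} = -241500 + 1050 o$ ($N{\left(o,W \right)} = \left(o - 230\right) \left(836 + 214\right) = \left(-230 + o\right) 1050 = -241500 + 1050 o$)
$N{\left(n{\left(-47 \right)},p \right)} - -3329704 = \left(-241500 + 1050 \left(- 47 \left(10 - 47\right)\right)\right) - -3329704 = \left(-241500 + 1050 \left(\left(-47\right) \left(-37\right)\right)\right) + 3329704 = \left(-241500 + 1050 \cdot 1739\right) + 3329704 = \left(-241500 + 1825950\right) + 3329704 = 1584450 + 3329704 = 4914154$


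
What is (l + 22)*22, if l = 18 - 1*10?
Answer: 660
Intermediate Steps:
l = 8 (l = 18 - 10 = 8)
(l + 22)*22 = (8 + 22)*22 = 30*22 = 660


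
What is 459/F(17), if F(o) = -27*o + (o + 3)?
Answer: -459/439 ≈ -1.0456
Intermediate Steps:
F(o) = 3 - 26*o (F(o) = -27*o + (3 + o) = 3 - 26*o)
459/F(17) = 459/(3 - 26*17) = 459/(3 - 442) = 459/(-439) = 459*(-1/439) = -459/439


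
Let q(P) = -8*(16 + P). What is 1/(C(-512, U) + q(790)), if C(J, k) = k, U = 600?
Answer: -1/5848 ≈ -0.00017100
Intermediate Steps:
q(P) = -128 - 8*P
1/(C(-512, U) + q(790)) = 1/(600 + (-128 - 8*790)) = 1/(600 + (-128 - 6320)) = 1/(600 - 6448) = 1/(-5848) = -1/5848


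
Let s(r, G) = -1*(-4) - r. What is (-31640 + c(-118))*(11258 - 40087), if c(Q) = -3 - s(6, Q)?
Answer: 912178389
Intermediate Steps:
s(r, G) = 4 - r
c(Q) = -1 (c(Q) = -3 - (4 - 1*6) = -3 - (4 - 6) = -3 - 1*(-2) = -3 + 2 = -1)
(-31640 + c(-118))*(11258 - 40087) = (-31640 - 1)*(11258 - 40087) = -31641*(-28829) = 912178389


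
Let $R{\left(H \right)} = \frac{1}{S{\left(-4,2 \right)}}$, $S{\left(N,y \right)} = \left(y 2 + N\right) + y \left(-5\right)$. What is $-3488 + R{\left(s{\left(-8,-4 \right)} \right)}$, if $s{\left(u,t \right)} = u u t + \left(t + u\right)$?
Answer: $- \frac{34881}{10} \approx -3488.1$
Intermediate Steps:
$s{\left(u,t \right)} = t + u + t u^{2}$ ($s{\left(u,t \right)} = u^{2} t + \left(t + u\right) = t u^{2} + \left(t + u\right) = t + u + t u^{2}$)
$S{\left(N,y \right)} = N - 3 y$ ($S{\left(N,y \right)} = \left(2 y + N\right) - 5 y = \left(N + 2 y\right) - 5 y = N - 3 y$)
$R{\left(H \right)} = - \frac{1}{10}$ ($R{\left(H \right)} = \frac{1}{-4 - 6} = \frac{1}{-10} = - \frac{1}{10}$)
$-3488 + R{\left(s{\left(-8,-4 \right)} \right)} = -3488 - \frac{1}{10} = - \frac{34881}{10}$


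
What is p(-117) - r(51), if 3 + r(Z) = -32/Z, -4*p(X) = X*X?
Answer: -697399/204 ≈ -3418.6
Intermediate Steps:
p(X) = -X²/4 (p(X) = -X*X/4 = -X²/4)
r(Z) = -3 - 32/Z
p(-117) - r(51) = -¼*(-117)² - (-3 - 32/51) = -¼*13689 - (-3 - 32*1/51) = -13689/4 - (-3 - 32/51) = -13689/4 - 1*(-185/51) = -13689/4 + 185/51 = -697399/204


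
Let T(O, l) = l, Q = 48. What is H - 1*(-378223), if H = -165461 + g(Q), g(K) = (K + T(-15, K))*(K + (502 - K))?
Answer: 260954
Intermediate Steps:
g(K) = 1004*K (g(K) = (K + K)*(K + (502 - K)) = (2*K)*502 = 1004*K)
H = -117269 (H = -165461 + 1004*48 = -165461 + 48192 = -117269)
H - 1*(-378223) = -117269 - 1*(-378223) = -117269 + 378223 = 260954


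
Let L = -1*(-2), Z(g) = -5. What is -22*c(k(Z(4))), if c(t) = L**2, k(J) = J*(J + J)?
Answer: -88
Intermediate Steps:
k(J) = 2*J**2 (k(J) = J*(2*J) = 2*J**2)
L = 2
c(t) = 4 (c(t) = 2**2 = 4)
-22*c(k(Z(4))) = -22*4 = -88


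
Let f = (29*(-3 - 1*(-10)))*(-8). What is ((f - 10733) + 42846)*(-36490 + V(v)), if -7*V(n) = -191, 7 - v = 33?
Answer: -7781981871/7 ≈ -1.1117e+9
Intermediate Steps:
v = -26 (v = 7 - 1*33 = 7 - 33 = -26)
f = -1624 (f = (29*(-3 + 10))*(-8) = (29*7)*(-8) = 203*(-8) = -1624)
V(n) = 191/7 (V(n) = -⅐*(-191) = 191/7)
((f - 10733) + 42846)*(-36490 + V(v)) = ((-1624 - 10733) + 42846)*(-36490 + 191/7) = (-12357 + 42846)*(-255239/7) = 30489*(-255239/7) = -7781981871/7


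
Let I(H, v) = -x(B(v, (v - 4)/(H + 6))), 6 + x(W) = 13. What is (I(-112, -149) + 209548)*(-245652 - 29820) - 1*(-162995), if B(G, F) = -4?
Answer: -57722515357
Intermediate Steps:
x(W) = 7 (x(W) = -6 + 13 = 7)
I(H, v) = -7 (I(H, v) = -1*7 = -7)
(I(-112, -149) + 209548)*(-245652 - 29820) - 1*(-162995) = (-7 + 209548)*(-245652 - 29820) - 1*(-162995) = 209541*(-275472) + 162995 = -57722678352 + 162995 = -57722515357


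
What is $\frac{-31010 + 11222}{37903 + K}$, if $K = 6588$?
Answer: $- \frac{19788}{44491} \approx -0.44476$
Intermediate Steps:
$\frac{-31010 + 11222}{37903 + K} = \frac{-31010 + 11222}{37903 + 6588} = - \frac{19788}{44491}$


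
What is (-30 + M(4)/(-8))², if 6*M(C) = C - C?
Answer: 900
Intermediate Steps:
M(C) = 0 (M(C) = (C - C)/6 = (⅙)*0 = 0)
(-30 + M(4)/(-8))² = (-30 + 0/(-8))² = (-30 + 0*(-⅛))² = (-30 + 0)² = (-30)² = 900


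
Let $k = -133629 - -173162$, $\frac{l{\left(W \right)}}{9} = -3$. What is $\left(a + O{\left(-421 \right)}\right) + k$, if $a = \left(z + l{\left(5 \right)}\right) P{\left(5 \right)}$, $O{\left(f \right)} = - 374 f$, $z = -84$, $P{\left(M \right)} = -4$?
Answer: $197431$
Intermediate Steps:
$l{\left(W \right)} = -27$ ($l{\left(W \right)} = 9 \left(-3\right) = -27$)
$k = 39533$ ($k = -133629 + 173162 = 39533$)
$a = 444$ ($a = \left(-84 - 27\right) \left(-4\right) = \left(-111\right) \left(-4\right) = 444$)
$\left(a + O{\left(-421 \right)}\right) + k = \left(444 - -157454\right) + 39533 = \left(444 + 157454\right) + 39533 = 157898 + 39533 = 197431$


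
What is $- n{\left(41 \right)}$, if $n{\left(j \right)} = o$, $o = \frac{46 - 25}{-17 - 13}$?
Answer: $\frac{7}{10} \approx 0.7$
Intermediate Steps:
$o = - \frac{7}{10}$ ($o = \frac{21}{-17 - 13} = \frac{21}{-30} = 21 \left(- \frac{1}{30}\right) = - \frac{7}{10} \approx -0.7$)
$n{\left(j \right)} = - \frac{7}{10}$
$- n{\left(41 \right)} = \left(-1\right) \left(- \frac{7}{10}\right) = \frac{7}{10}$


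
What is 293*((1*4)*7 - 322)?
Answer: -86142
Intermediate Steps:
293*((1*4)*7 - 322) = 293*(4*7 - 322) = 293*(28 - 322) = 293*(-294) = -86142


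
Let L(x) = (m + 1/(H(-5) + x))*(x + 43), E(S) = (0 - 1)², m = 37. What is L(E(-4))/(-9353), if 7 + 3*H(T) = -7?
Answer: -1616/9353 ≈ -0.17278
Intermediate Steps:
H(T) = -14/3 (H(T) = -7/3 + (⅓)*(-7) = -7/3 - 7/3 = -14/3)
E(S) = 1 (E(S) = (-1)² = 1)
L(x) = (37 + 1/(-14/3 + x))*(43 + x) (L(x) = (37 + 1/(-14/3 + x))*(x + 43) = (37 + 1/(-14/3 + x))*(43 + x))
L(E(-4))/(-9353) = ((-22145 + 111*1² + 4258*1)/(-14 + 3*1))/(-9353) = ((-22145 + 111*1 + 4258)/(-14 + 3))*(-1/9353) = ((-22145 + 111 + 4258)/(-11))*(-1/9353) = -1/11*(-17776)*(-1/9353) = 1616*(-1/9353) = -1616/9353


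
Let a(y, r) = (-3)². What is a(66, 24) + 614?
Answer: 623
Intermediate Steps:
a(y, r) = 9
a(66, 24) + 614 = 9 + 614 = 623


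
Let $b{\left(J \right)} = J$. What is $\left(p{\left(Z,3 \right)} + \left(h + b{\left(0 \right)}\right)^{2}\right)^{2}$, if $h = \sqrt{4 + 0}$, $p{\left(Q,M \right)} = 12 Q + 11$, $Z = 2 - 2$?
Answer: $225$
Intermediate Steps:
$Z = 0$
$p{\left(Q,M \right)} = 11 + 12 Q$
$h = 2$ ($h = \sqrt{4} = 2$)
$\left(p{\left(Z,3 \right)} + \left(h + b{\left(0 \right)}\right)^{2}\right)^{2} = \left(\left(11 + 12 \cdot 0\right) + \left(2 + 0\right)^{2}\right)^{2} = \left(\left(11 + 0\right) + 2^{2}\right)^{2} = \left(11 + 4\right)^{2} = 15^{2} = 225$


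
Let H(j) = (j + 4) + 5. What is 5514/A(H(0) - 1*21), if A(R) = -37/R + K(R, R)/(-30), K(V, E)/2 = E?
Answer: 330840/233 ≈ 1419.9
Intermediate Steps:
H(j) = 9 + j (H(j) = (4 + j) + 5 = 9 + j)
K(V, E) = 2*E
A(R) = -37/R - R/15 (A(R) = -37/R + (2*R)/(-30) = -37/R + (2*R)*(-1/30) = -37/R - R/15)
5514/A(H(0) - 1*21) = 5514/(-37/((9 + 0) - 1*21) - ((9 + 0) - 1*21)/15) = 5514/(-37/(9 - 21) - (9 - 21)/15) = 5514/(-37/(-12) - 1/15*(-12)) = 5514/(-37*(-1/12) + ⅘) = 5514/(37/12 + ⅘) = 5514/(233/60) = 5514*(60/233) = 330840/233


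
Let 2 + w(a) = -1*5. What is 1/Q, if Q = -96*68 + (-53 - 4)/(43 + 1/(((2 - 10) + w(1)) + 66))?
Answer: -2194/14325339 ≈ -0.00015316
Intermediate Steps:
w(a) = -7 (w(a) = -2 - 1*5 = -2 - 5 = -7)
Q = -14325339/2194 (Q = -96*68 + (-53 - 4)/(43 + 1/(((2 - 10) - 7) + 66)) = -6528 - 57/(43 + 1/((-8 - 7) + 66)) = -6528 - 57/(43 + 1/(-15 + 66)) = -6528 - 57/(43 + 1/51) = -6528 - 57/2194/51 = -6528 - 57*51/2194 = -6528 - 2907/2194 = -14325339/2194 ≈ -6529.3)
1/Q = 1/(-14325339/2194) = -2194/14325339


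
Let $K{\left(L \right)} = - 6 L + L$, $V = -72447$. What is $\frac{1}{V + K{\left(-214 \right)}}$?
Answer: $- \frac{1}{71377} \approx -1.401 \cdot 10^{-5}$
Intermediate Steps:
$K{\left(L \right)} = - 5 L$
$\frac{1}{V + K{\left(-214 \right)}} = \frac{1}{-72447 - -1070} = \frac{1}{-72447 + 1070} = \frac{1}{-71377} = - \frac{1}{71377}$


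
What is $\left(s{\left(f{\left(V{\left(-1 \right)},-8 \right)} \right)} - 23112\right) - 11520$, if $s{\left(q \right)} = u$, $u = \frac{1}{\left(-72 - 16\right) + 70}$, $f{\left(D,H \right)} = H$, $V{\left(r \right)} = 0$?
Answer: $- \frac{623377}{18} \approx -34632.0$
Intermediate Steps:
$u = - \frac{1}{18}$ ($u = \frac{1}{-88 + 70} = \frac{1}{-18} = - \frac{1}{18} \approx -0.055556$)
$s{\left(q \right)} = - \frac{1}{18}$
$\left(s{\left(f{\left(V{\left(-1 \right)},-8 \right)} \right)} - 23112\right) - 11520 = \left(- \frac{1}{18} - 23112\right) - 11520 = - \frac{416017}{18} - 11520 = - \frac{623377}{18}$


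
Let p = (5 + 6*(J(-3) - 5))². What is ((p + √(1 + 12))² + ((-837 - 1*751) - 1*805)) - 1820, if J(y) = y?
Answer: 3414601 + 3698*√13 ≈ 3.4279e+6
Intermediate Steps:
p = 1849 (p = (5 + 6*(-3 - 5))² = (5 + 6*(-8))² = (5 - 48)² = (-43)² = 1849)
((p + √(1 + 12))² + ((-837 - 1*751) - 1*805)) - 1820 = ((1849 + √(1 + 12))² + ((-837 - 1*751) - 1*805)) - 1820 = ((1849 + √13)² + ((-837 - 751) - 805)) - 1820 = ((1849 + √13)² + (-1588 - 805)) - 1820 = ((1849 + √13)² - 2393) - 1820 = (-2393 + (1849 + √13)²) - 1820 = -4213 + (1849 + √13)²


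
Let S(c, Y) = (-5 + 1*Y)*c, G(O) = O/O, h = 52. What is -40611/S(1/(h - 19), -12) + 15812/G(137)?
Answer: 1608967/17 ≈ 94645.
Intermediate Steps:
G(O) = 1
S(c, Y) = c*(-5 + Y) (S(c, Y) = (-5 + Y)*c = c*(-5 + Y))
-40611/S(1/(h - 19), -12) + 15812/G(137) = -40611*(52 - 19)/(-5 - 12) + 15812/1 = -40611/(-17/33) + 15812*1 = -40611/((1/33)*(-17)) + 15812 = -40611/(-17/33) + 15812 = -40611*(-33/17) + 15812 = 1340163/17 + 15812 = 1608967/17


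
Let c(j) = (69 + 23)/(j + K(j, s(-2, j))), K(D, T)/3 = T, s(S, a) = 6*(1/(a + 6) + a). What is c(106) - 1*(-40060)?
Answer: 4518492732/112793 ≈ 40060.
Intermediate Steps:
s(S, a) = 6*a + 6/(6 + a) (s(S, a) = 6*(1/(6 + a) + a) = 6*(a + 1/(6 + a)) = 6*a + 6/(6 + a))
K(D, T) = 3*T
c(j) = 92/(j + 18*(1 + j**2 + 6*j)/(6 + j)) (c(j) = (69 + 23)/(j + 3*(6*(1 + j**2 + 6*j)/(6 + j))) = 92/(j + 18*(1 + j**2 + 6*j)/(6 + j)))
c(106) - 1*(-40060) = 92*(6 + 106)/(18 + 19*106**2 + 114*106) - 1*(-40060) = 92*112/(18 + 19*11236 + 12084) + 40060 = 92*112/(18 + 213484 + 12084) + 40060 = 92*112/225586 + 40060 = 92*(1/225586)*112 + 40060 = 5152/112793 + 40060 = 4518492732/112793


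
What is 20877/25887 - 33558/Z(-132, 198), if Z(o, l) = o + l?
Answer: -48185448/94919 ≈ -507.65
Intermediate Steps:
Z(o, l) = l + o
20877/25887 - 33558/Z(-132, 198) = 20877/25887 - 33558/(198 - 132) = 20877*(1/25887) - 33558/66 = 6959/8629 - 33558*1/66 = 6959/8629 - 5593/11 = -48185448/94919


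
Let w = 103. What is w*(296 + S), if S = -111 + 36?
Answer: 22763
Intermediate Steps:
S = -75
w*(296 + S) = 103*(296 - 75) = 103*221 = 22763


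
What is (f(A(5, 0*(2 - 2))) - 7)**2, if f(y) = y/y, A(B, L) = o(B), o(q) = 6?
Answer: 36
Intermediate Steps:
A(B, L) = 6
f(y) = 1
(f(A(5, 0*(2 - 2))) - 7)**2 = (1 - 7)**2 = (-6)**2 = 36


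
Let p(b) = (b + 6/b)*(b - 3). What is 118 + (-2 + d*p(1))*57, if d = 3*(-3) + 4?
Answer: 3994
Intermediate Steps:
p(b) = (-3 + b)*(b + 6/b) (p(b) = (b + 6/b)*(-3 + b) = (-3 + b)*(b + 6/b))
d = -5 (d = -9 + 4 = -5)
118 + (-2 + d*p(1))*57 = 118 + (-2 - 5*(6 + 1² - 18/1 - 3*1))*57 = 118 + (-2 - 5*(6 + 1 - 18*1 - 3))*57 = 118 + (-2 - 5*(6 + 1 - 18 - 3))*57 = 118 + (-2 - 5*(-14))*57 = 118 + (-2 + 70)*57 = 118 + 68*57 = 118 + 3876 = 3994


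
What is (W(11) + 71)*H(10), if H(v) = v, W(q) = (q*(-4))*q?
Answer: -4130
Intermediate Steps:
W(q) = -4*q² (W(q) = (-4*q)*q = -4*q²)
(W(11) + 71)*H(10) = (-4*11² + 71)*10 = (-4*121 + 71)*10 = (-484 + 71)*10 = -413*10 = -4130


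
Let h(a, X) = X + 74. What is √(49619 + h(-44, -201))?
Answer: 2*√12373 ≈ 222.47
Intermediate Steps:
h(a, X) = 74 + X
√(49619 + h(-44, -201)) = √(49619 + (74 - 201)) = √(49619 - 127) = √49492 = 2*√12373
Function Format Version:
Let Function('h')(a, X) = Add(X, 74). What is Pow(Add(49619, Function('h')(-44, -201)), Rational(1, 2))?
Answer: Mul(2, Pow(12373, Rational(1, 2))) ≈ 222.47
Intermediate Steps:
Function('h')(a, X) = Add(74, X)
Pow(Add(49619, Function('h')(-44, -201)), Rational(1, 2)) = Pow(Add(49619, Add(74, -201)), Rational(1, 2)) = Pow(Add(49619, -127), Rational(1, 2)) = Pow(49492, Rational(1, 2)) = Mul(2, Pow(12373, Rational(1, 2)))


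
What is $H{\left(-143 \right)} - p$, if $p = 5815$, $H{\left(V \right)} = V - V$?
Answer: $-5815$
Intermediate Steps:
$H{\left(V \right)} = 0$
$H{\left(-143 \right)} - p = 0 - 5815 = -5815$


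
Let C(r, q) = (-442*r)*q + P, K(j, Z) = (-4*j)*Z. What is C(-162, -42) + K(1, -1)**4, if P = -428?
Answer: -3007540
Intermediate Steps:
K(j, Z) = -4*Z*j
C(r, q) = -428 - 442*q*r (C(r, q) = (-442*r)*q - 428 = -442*q*r - 428 = -428 - 442*q*r)
C(-162, -42) + K(1, -1)**4 = (-428 - 442*(-42)*(-162)) + (-4*(-1)*1)**4 = (-428 - 3007368) + 4**4 = -3007796 + 256 = -3007540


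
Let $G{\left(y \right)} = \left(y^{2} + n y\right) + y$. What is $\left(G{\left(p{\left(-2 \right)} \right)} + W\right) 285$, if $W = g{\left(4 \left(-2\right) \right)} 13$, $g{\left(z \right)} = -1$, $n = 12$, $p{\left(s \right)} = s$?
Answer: $-9975$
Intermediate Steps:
$G{\left(y \right)} = y^{2} + 13 y$ ($G{\left(y \right)} = \left(y^{2} + 12 y\right) + y = y^{2} + 13 y$)
$W = -13$ ($W = \left(-1\right) 13 = -13$)
$\left(G{\left(p{\left(-2 \right)} \right)} + W\right) 285 = \left(- 2 \left(13 - 2\right) - 13\right) 285 = \left(\left(-2\right) 11 - 13\right) 285 = \left(-22 - 13\right) 285 = \left(-35\right) 285 = -9975$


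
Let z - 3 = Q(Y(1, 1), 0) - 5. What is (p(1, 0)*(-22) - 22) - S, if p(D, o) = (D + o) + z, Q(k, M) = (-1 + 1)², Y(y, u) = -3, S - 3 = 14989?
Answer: -14992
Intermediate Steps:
S = 14992 (S = 3 + 14989 = 14992)
Q(k, M) = 0 (Q(k, M) = 0² = 0)
z = -2 (z = 3 + (0 - 5) = 3 - 5 = -2)
p(D, o) = -2 + D + o (p(D, o) = (D + o) - 2 = -2 + D + o)
(p(1, 0)*(-22) - 22) - S = ((-2 + 1 + 0)*(-22) - 22) - 1*14992 = (-1*(-22) - 22) - 14992 = (22 - 22) - 14992 = 0 - 14992 = -14992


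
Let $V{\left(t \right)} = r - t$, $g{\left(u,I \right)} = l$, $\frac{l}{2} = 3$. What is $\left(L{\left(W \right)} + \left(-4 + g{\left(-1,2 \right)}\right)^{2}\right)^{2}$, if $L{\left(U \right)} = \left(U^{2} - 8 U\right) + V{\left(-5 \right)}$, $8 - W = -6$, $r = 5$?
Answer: $9604$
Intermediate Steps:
$W = 14$ ($W = 8 - -6 = 8 + 6 = 14$)
$l = 6$ ($l = 2 \cdot 3 = 6$)
$g{\left(u,I \right)} = 6$
$V{\left(t \right)} = 5 - t$
$L{\left(U \right)} = 10 + U^{2} - 8 U$ ($L{\left(U \right)} = \left(U^{2} - 8 U\right) + \left(5 - -5\right) = \left(U^{2} - 8 U\right) + \left(5 + 5\right) = \left(U^{2} - 8 U\right) + 10 = 10 + U^{2} - 8 U$)
$\left(L{\left(W \right)} + \left(-4 + g{\left(-1,2 \right)}\right)^{2}\right)^{2} = \left(\left(10 + 14^{2} - 112\right) + \left(-4 + 6\right)^{2}\right)^{2} = \left(\left(10 + 196 - 112\right) + 2^{2}\right)^{2} = \left(94 + 4\right)^{2} = 98^{2} = 9604$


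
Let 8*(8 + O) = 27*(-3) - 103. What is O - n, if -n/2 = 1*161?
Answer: 291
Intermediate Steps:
O = -31 (O = -8 + (27*(-3) - 103)/8 = -8 + (-81 - 103)/8 = -8 + (⅛)*(-184) = -8 - 23 = -31)
n = -322 (n = -2*161 = -322)
O - n = -31 - 1*(-322) = -31 + 322 = 291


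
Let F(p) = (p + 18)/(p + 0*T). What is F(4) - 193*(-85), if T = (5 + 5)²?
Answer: 32821/2 ≈ 16411.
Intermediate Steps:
T = 100 (T = 10² = 100)
F(p) = (18 + p)/p (F(p) = (p + 18)/(p + 0*100) = (18 + p)/(p + 0) = (18 + p)/p)
F(4) - 193*(-85) = (18 + 4)/4 - 193*(-85) = (¼)*22 + 16405 = 11/2 + 16405 = 32821/2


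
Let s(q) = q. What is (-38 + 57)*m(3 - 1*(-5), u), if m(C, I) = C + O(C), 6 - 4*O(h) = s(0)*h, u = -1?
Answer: 361/2 ≈ 180.50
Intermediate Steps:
O(h) = 3/2 (O(h) = 3/2 - 0*h = 3/2 - ¼*0 = 3/2 + 0 = 3/2)
m(C, I) = 3/2 + C (m(C, I) = C + 3/2 = 3/2 + C)
(-38 + 57)*m(3 - 1*(-5), u) = (-38 + 57)*(3/2 + (3 - 1*(-5))) = 19*(3/2 + (3 + 5)) = 19*(3/2 + 8) = 19*(19/2) = 361/2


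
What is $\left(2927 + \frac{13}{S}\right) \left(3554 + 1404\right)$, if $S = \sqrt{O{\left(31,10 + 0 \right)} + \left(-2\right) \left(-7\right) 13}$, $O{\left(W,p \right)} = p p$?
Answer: $14512066 + \frac{32227 \sqrt{282}}{141} \approx 1.4516 \cdot 10^{7}$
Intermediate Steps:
$O{\left(W,p \right)} = p^{2}$
$S = \sqrt{282}$ ($S = \sqrt{\left(10 + 0\right)^{2} + \left(-2\right) \left(-7\right) 13} = \sqrt{10^{2} + 14 \cdot 13} = \sqrt{100 + 182} = \sqrt{282} \approx 16.793$)
$\left(2927 + \frac{13}{S}\right) \left(3554 + 1404\right) = \left(2927 + \frac{13}{\sqrt{282}}\right) \left(3554 + 1404\right) = \left(2927 + 13 \frac{\sqrt{282}}{282}\right) 4958 = \left(2927 + \frac{13 \sqrt{282}}{282}\right) 4958 = 14512066 + \frac{32227 \sqrt{282}}{141}$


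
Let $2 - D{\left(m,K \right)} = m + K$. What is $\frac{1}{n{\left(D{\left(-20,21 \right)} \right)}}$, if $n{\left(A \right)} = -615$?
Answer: $- \frac{1}{615} \approx -0.001626$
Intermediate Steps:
$D{\left(m,K \right)} = 2 - K - m$ ($D{\left(m,K \right)} = 2 - \left(m + K\right) = 2 - \left(K + m\right) = 2 - K - m$)
$\frac{1}{n{\left(D{\left(-20,21 \right)} \right)}} = \frac{1}{-615} = - \frac{1}{615}$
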